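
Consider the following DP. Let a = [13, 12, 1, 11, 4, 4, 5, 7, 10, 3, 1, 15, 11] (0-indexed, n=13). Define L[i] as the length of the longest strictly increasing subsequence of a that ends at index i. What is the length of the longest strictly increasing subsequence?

   i    0    1    2    3    4    5    6    7    8    9   10   11   12
a[i]   13   12    1   11    4    4    5    7   10    3    1   15   11
L[i]    1    1    1    2    2    2    3    4    5    2    1    6    6

6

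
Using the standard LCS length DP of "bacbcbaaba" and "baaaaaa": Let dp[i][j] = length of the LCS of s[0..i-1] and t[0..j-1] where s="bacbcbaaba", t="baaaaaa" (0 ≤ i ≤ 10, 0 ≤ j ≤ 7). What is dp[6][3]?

2

   ''  b  a  a  a  a  a  a
''  0  0  0  0  0  0  0  0
 b  0  1  1  1  1  1  1  1
 a  0  1  2  2  2  2  2  2
 c  0  1  2  2  2  2  2  2
 b  0  1  2  2  2  2  2  2
 c  0  1  2  2  2  2  2  2
 b  0  1  2  2  2  2  2  2
 a  0  1  2  3  3  3  3  3
 a  0  1  2  3  4  4  4  4
 b  0  1  2  3  4  4  4  4
 a  0  1  2  3  4  5  5  5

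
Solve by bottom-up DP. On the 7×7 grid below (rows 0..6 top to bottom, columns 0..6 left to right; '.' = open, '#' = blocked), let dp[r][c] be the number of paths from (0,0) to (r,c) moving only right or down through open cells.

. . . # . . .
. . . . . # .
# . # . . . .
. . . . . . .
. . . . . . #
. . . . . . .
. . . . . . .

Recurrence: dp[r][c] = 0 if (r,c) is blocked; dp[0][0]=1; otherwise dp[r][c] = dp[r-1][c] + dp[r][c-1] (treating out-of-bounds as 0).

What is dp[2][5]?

r\c   0   1   2   3   4   5   6
  0   1   1   1   0   0   0   0
  1   1   2   3   3   3   0   0
  2   0   2   0   3   6   6   6
  3   0   2   2   5  11  17  23
  4   0   2   4   9  20  37   0
  5   0   2   6  15  35  72  72
  6   0   2   8  23  58 130 202

6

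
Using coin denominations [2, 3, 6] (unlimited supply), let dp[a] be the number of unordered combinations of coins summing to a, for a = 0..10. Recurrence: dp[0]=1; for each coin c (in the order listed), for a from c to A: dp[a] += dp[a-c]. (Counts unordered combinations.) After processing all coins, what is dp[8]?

3

after  coin     0     1     2     3     4     5     6     7     8     9    10
          2     1     0     1     0     1     0     1     0     1     0     1
          3     1     0     1     1     1     1     2     1     2     2     2
          6     1     0     1     1     1     1     3     1     3     3     3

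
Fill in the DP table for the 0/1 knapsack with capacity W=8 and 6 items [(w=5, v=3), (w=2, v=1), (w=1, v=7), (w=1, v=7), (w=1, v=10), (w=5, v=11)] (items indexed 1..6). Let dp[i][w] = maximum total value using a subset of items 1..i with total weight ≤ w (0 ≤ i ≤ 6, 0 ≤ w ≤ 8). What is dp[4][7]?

17

i\w   0   1   2   3   4   5   6   7   8
  0   0   0   0   0   0   0   0   0   0
  1   0   0   0   0   0   3   3   3   3
  2   0   0   1   1   1   3   3   4   4
  3   0   7   7   8   8   8  10  10  11
  4   0   7  14  14  15  15  15  17  17
  5   0  10  17  24  24  25  25  25  27
  6   0  10  17  24  24  25  25  28  35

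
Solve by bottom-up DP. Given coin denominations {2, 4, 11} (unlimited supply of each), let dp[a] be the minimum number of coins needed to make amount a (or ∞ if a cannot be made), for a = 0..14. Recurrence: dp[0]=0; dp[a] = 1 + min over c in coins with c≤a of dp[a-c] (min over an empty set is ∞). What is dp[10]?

 a  0  1  2  3  4  5  6  7  8  9 10 11 12 13 14
dp  0  -  1  -  1  -  2  -  2  -  3  1  3  2  4
(- denotes ∞ / unreachable)

3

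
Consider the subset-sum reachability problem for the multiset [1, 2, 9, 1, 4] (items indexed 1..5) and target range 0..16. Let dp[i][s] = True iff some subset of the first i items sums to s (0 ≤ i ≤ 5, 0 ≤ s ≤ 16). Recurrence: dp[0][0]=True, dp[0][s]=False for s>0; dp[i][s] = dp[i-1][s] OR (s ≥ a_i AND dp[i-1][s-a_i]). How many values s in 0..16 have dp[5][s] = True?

i\s   0   1   2   3   4   5   6   7   8   9  10  11  12  13  14  15  16
  0   T   F   F   F   F   F   F   F   F   F   F   F   F   F   F   F   F
  1   T   T   F   F   F   F   F   F   F   F   F   F   F   F   F   F   F
  2   T   T   T   T   F   F   F   F   F   F   F   F   F   F   F   F   F
  3   T   T   T   T   F   F   F   F   F   T   T   T   T   F   F   F   F
  4   T   T   T   T   T   F   F   F   F   T   T   T   T   T   F   F   F
  5   T   T   T   T   T   T   T   T   T   T   T   T   T   T   T   T   T

17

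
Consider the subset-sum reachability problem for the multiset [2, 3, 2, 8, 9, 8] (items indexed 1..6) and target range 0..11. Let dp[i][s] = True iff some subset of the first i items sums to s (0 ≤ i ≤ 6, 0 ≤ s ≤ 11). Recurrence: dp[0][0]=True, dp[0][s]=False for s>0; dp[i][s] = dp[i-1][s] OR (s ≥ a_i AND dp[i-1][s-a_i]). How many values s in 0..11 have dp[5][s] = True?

10

i\s   0   1   2   3   4   5   6   7   8   9  10  11
  0   T   F   F   F   F   F   F   F   F   F   F   F
  1   T   F   T   F   F   F   F   F   F   F   F   F
  2   T   F   T   T   F   T   F   F   F   F   F   F
  3   T   F   T   T   T   T   F   T   F   F   F   F
  4   T   F   T   T   T   T   F   T   T   F   T   T
  5   T   F   T   T   T   T   F   T   T   T   T   T
  6   T   F   T   T   T   T   F   T   T   T   T   T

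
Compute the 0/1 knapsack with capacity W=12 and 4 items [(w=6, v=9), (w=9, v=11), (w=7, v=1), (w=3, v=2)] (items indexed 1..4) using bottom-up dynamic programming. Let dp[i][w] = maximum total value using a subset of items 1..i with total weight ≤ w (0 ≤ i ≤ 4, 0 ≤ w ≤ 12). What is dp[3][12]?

i\w   0   1   2   3   4   5   6   7   8   9  10  11  12
  0   0   0   0   0   0   0   0   0   0   0   0   0   0
  1   0   0   0   0   0   0   9   9   9   9   9   9   9
  2   0   0   0   0   0   0   9   9   9  11  11  11  11
  3   0   0   0   0   0   0   9   9   9  11  11  11  11
  4   0   0   0   2   2   2   9   9   9  11  11  11  13

11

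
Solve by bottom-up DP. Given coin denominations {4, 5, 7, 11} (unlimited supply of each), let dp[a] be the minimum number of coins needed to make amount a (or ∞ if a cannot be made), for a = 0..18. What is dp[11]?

 a  0  1  2  3  4  5  6  7  8  9 10 11 12 13 14 15 16 17 18
dp  0  -  -  -  1  1  -  1  2  2  2  1  2  3  2  2  2  3  2
(- denotes ∞ / unreachable)

1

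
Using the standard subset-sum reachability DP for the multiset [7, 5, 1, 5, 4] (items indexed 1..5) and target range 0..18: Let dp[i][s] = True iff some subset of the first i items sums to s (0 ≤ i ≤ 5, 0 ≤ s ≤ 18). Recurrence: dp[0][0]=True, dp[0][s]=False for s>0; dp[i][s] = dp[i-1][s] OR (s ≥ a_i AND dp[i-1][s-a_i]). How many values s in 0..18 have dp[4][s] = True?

12

i\s   0   1   2   3   4   5   6   7   8   9  10  11  12  13  14  15  16  17  18
  0   T   F   F   F   F   F   F   F   F   F   F   F   F   F   F   F   F   F   F
  1   T   F   F   F   F   F   F   T   F   F   F   F   F   F   F   F   F   F   F
  2   T   F   F   F   F   T   F   T   F   F   F   F   T   F   F   F   F   F   F
  3   T   T   F   F   F   T   T   T   T   F   F   F   T   T   F   F   F   F   F
  4   T   T   F   F   F   T   T   T   T   F   T   T   T   T   F   F   F   T   T
  5   T   T   F   F   T   T   T   T   T   T   T   T   T   T   T   T   T   T   T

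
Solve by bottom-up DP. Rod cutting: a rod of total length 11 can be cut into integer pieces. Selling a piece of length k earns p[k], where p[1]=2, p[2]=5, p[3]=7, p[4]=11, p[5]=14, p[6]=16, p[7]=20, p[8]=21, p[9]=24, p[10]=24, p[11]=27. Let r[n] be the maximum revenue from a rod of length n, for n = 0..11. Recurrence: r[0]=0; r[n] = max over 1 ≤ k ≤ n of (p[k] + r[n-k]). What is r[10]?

   n    0    1    2    3    4    5    6    7    8    9   10   11
r[n]    0    2    5    7   11   14   16   20   22   25   28   31

28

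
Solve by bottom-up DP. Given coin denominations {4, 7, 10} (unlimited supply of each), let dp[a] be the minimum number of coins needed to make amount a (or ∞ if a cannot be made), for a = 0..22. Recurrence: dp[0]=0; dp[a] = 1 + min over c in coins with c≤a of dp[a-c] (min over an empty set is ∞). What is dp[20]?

 a  0  1  2  3  4  5  6  7  8  9 10 11 12 13 14 15 16 17 18 19 20 21 22
dp  0  -  -  -  1  -  -  1  2  -  1  2  3  -  2  3  4  2  3  4  2  3  4
(- denotes ∞ / unreachable)

2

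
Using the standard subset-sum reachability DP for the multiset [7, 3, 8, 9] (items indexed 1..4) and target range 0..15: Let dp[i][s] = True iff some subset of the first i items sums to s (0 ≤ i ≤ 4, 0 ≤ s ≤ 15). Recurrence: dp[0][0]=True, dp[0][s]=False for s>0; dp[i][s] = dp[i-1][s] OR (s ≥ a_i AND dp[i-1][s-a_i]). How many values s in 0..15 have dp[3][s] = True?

7

i\s   0   1   2   3   4   5   6   7   8   9  10  11  12  13  14  15
  0   T   F   F   F   F   F   F   F   F   F   F   F   F   F   F   F
  1   T   F   F   F   F   F   F   T   F   F   F   F   F   F   F   F
  2   T   F   F   T   F   F   F   T   F   F   T   F   F   F   F   F
  3   T   F   F   T   F   F   F   T   T   F   T   T   F   F   F   T
  4   T   F   F   T   F   F   F   T   T   T   T   T   T   F   F   T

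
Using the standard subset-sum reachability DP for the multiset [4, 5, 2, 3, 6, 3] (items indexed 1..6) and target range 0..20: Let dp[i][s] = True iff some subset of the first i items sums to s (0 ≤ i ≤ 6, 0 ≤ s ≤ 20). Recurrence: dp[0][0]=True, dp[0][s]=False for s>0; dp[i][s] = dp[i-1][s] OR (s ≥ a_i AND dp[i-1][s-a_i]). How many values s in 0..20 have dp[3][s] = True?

i\s   0   1   2   3   4   5   6   7   8   9  10  11  12  13  14  15  16  17  18  19  20
  0   T   F   F   F   F   F   F   F   F   F   F   F   F   F   F   F   F   F   F   F   F
  1   T   F   F   F   T   F   F   F   F   F   F   F   F   F   F   F   F   F   F   F   F
  2   T   F   F   F   T   T   F   F   F   T   F   F   F   F   F   F   F   F   F   F   F
  3   T   F   T   F   T   T   T   T   F   T   F   T   F   F   F   F   F   F   F   F   F
  4   T   F   T   T   T   T   T   T   T   T   T   T   T   F   T   F   F   F   F   F   F
  5   T   F   T   T   T   T   T   T   T   T   T   T   T   T   T   T   T   T   T   F   T
  6   T   F   T   T   T   T   T   T   T   T   T   T   T   T   T   T   T   T   T   T   T

8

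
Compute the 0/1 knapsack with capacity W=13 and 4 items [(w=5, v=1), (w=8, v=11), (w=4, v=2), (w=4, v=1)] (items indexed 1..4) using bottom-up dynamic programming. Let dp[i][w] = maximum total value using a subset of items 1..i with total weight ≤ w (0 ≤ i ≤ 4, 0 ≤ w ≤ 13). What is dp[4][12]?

13

i\w   0   1   2   3   4   5   6   7   8   9  10  11  12  13
  0   0   0   0   0   0   0   0   0   0   0   0   0   0   0
  1   0   0   0   0   0   1   1   1   1   1   1   1   1   1
  2   0   0   0   0   0   1   1   1  11  11  11  11  11  12
  3   0   0   0   0   2   2   2   2  11  11  11  11  13  13
  4   0   0   0   0   2   2   2   2  11  11  11  11  13  13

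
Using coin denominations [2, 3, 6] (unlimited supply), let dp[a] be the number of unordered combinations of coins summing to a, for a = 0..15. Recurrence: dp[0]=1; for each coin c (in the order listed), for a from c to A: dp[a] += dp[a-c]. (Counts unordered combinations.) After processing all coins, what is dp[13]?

after  coin     0     1     2     3     4     5     6     7     8     9    10    11    12    13    14    15
          2     1     0     1     0     1     0     1     0     1     0     1     0     1     0     1     0
          3     1     0     1     1     1     1     2     1     2     2     2     2     3     2     3     3
          6     1     0     1     1     1     1     3     1     3     3     3     3     6     3     6     6

3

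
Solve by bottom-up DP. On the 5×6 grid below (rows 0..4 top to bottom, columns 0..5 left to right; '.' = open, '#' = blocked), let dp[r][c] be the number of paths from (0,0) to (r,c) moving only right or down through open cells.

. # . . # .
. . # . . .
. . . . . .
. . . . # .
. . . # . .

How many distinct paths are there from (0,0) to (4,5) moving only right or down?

r\c   0   1   2   3   4   5
  0   1   0   0   0   0   0
  1   1   1   0   0   0   0
  2   1   2   2   2   2   2
  3   1   3   5   7   0   2
  4   1   4   9   0   0   2

2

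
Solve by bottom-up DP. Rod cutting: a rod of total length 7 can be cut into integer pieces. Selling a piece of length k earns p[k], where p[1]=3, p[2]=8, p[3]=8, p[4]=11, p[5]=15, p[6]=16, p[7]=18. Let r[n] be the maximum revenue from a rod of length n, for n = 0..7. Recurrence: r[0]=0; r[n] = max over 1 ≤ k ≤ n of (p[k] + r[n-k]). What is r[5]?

   n    0    1    2    3    4    5    6    7
r[n]    0    3    8   11   16   19   24   27

19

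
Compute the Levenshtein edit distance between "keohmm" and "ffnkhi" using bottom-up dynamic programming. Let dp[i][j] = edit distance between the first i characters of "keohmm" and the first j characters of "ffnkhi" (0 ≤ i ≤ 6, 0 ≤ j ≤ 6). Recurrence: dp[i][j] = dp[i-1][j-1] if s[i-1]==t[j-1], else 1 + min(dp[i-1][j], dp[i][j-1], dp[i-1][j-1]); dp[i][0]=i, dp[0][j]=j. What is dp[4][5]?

4

   ''  f  f  n  k  h  i
''  0  1  2  3  4  5  6
 k  1  1  2  3  3  4  5
 e  2  2  2  3  4  4  5
 o  3  3  3  3  4  5  5
 h  4  4  4  4  4  4  5
 m  5  5  5  5  5  5  5
 m  6  6  6  6  6  6  6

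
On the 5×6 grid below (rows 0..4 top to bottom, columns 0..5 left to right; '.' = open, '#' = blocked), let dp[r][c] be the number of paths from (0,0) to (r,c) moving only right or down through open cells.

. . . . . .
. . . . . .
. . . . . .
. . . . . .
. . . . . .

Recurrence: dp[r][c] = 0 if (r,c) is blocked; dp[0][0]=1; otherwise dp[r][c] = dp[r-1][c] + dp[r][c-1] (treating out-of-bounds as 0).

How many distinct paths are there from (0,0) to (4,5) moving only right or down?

r\c   0   1   2   3   4   5
  0   1   1   1   1   1   1
  1   1   2   3   4   5   6
  2   1   3   6  10  15  21
  3   1   4  10  20  35  56
  4   1   5  15  35  70 126

126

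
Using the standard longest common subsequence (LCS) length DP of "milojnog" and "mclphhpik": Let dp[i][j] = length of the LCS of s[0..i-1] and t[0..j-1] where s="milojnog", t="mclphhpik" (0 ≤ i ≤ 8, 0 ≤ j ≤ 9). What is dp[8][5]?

2

   ''  m  c  l  p  h  h  p  i  k
''  0  0  0  0  0  0  0  0  0  0
 m  0  1  1  1  1  1  1  1  1  1
 i  0  1  1  1  1  1  1  1  2  2
 l  0  1  1  2  2  2  2  2  2  2
 o  0  1  1  2  2  2  2  2  2  2
 j  0  1  1  2  2  2  2  2  2  2
 n  0  1  1  2  2  2  2  2  2  2
 o  0  1  1  2  2  2  2  2  2  2
 g  0  1  1  2  2  2  2  2  2  2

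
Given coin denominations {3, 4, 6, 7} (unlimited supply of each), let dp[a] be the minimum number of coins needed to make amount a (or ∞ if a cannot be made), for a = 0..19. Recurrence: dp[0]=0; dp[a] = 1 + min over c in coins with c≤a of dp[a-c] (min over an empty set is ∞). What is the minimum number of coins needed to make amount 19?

3

 a  0  1  2  3  4  5  6  7  8  9 10 11 12 13 14 15 16 17 18 19
dp  0  -  -  1  1  -  1  1  2  2  2  2  2  2  2  3  3  3  3  3
(- denotes ∞ / unreachable)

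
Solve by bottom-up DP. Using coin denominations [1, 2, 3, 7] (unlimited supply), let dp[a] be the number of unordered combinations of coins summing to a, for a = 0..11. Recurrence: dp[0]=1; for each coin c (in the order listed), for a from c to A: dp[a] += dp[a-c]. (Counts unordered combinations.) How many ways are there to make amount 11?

after  coin     0     1     2     3     4     5     6     7     8     9    10    11
          1     1     1     1     1     1     1     1     1     1     1     1     1
          2     1     1     2     2     3     3     4     4     5     5     6     6
          3     1     1     2     3     4     5     7     8    10    12    14    16
          7     1     1     2     3     4     5     7     9    11    14    17    20

20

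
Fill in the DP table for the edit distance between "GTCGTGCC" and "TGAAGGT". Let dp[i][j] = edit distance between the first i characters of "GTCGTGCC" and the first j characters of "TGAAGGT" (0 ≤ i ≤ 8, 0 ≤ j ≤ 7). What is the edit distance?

   ''  T  G  A  A  G  G  T
''  0  1  2  3  4  5  6  7
 G  1  1  1  2  3  4  5  6
 T  2  1  2  2  3  4  5  5
 C  3  2  2  3  3  4  5  6
 G  4  3  2  3  4  3  4  5
 T  5  4  3  3  4  4  4  4
 G  6  5  4  4  4  4  4  5
 C  7  6  5  5  5  5  5  5
 C  8  7  6  6  6  6  6  6

6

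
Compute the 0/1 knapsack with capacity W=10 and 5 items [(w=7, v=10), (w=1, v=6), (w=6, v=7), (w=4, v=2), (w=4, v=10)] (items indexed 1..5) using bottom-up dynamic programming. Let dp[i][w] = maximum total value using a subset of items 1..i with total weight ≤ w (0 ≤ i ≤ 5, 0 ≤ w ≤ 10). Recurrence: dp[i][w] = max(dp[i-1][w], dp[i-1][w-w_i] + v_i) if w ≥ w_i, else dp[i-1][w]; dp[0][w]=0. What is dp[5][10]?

18

i\w   0   1   2   3   4   5   6   7   8   9  10
  0   0   0   0   0   0   0   0   0   0   0   0
  1   0   0   0   0   0   0   0  10  10  10  10
  2   0   6   6   6   6   6   6  10  16  16  16
  3   0   6   6   6   6   6   7  13  16  16  16
  4   0   6   6   6   6   8   8  13  16  16  16
  5   0   6   6   6  10  16  16  16  16  18  18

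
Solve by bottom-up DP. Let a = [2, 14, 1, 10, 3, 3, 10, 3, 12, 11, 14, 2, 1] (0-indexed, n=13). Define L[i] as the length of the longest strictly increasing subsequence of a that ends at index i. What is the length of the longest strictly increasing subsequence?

5

   i    0    1    2    3    4    5    6    7    8    9   10   11   12
a[i]    2   14    1   10    3    3   10    3   12   11   14    2    1
L[i]    1    2    1    2    2    2    3    2    4    4    5    2    1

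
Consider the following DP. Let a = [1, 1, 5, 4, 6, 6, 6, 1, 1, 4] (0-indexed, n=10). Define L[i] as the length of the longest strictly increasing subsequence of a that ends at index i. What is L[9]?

2

   i    0    1    2    3    4    5    6    7    8    9
a[i]    1    1    5    4    6    6    6    1    1    4
L[i]    1    1    2    2    3    3    3    1    1    2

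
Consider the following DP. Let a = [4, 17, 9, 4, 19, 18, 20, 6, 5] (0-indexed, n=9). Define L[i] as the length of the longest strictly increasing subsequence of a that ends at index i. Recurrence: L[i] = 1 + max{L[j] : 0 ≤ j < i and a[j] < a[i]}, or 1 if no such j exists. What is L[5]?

   i    0    1    2    3    4    5    6    7    8
a[i]    4   17    9    4   19   18   20    6    5
L[i]    1    2    2    1    3    3    4    2    2

3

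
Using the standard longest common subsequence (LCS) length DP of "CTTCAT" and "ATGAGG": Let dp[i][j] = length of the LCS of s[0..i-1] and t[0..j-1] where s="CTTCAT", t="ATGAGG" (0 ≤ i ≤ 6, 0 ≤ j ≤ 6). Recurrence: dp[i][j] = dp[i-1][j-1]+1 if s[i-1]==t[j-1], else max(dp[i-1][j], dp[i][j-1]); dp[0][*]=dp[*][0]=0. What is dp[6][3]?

2

   ''  A  T  G  A  G  G
''  0  0  0  0  0  0  0
 C  0  0  0  0  0  0  0
 T  0  0  1  1  1  1  1
 T  0  0  1  1  1  1  1
 C  0  0  1  1  1  1  1
 A  0  1  1  1  2  2  2
 T  0  1  2  2  2  2  2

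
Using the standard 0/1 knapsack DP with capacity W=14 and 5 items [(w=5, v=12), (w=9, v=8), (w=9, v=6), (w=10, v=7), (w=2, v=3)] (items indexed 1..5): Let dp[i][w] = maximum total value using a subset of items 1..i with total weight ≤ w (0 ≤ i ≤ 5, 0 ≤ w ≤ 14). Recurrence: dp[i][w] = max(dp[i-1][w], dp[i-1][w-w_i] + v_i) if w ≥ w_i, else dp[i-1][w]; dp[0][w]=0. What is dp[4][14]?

20

i\w   0   1   2   3   4   5   6   7   8   9  10  11  12  13  14
  0   0   0   0   0   0   0   0   0   0   0   0   0   0   0   0
  1   0   0   0   0   0  12  12  12  12  12  12  12  12  12  12
  2   0   0   0   0   0  12  12  12  12  12  12  12  12  12  20
  3   0   0   0   0   0  12  12  12  12  12  12  12  12  12  20
  4   0   0   0   0   0  12  12  12  12  12  12  12  12  12  20
  5   0   0   3   3   3  12  12  15  15  15  15  15  15  15  20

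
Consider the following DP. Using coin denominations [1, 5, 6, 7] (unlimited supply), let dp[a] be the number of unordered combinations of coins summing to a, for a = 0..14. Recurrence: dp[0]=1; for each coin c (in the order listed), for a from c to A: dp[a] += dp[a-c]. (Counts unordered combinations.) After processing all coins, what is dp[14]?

after  coin     0     1     2     3     4     5     6     7     8     9    10    11    12    13    14
          1     1     1     1     1     1     1     1     1     1     1     1     1     1     1     1
          5     1     1     1     1     1     2     2     2     2     2     3     3     3     3     3
          6     1     1     1     1     1     2     3     3     3     3     4     5     6     6     6
          7     1     1     1     1     1     2     3     4     4     4     5     6     8     9    10

10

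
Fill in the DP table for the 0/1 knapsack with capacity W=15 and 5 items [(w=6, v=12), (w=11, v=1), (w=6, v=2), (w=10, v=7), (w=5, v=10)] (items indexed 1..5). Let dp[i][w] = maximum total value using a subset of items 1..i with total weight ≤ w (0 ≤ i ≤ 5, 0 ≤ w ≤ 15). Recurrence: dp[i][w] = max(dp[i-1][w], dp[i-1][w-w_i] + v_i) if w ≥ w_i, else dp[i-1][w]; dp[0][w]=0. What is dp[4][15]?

i\w   0   1   2   3   4   5   6   7   8   9  10  11  12  13  14  15
  0   0   0   0   0   0   0   0   0   0   0   0   0   0   0   0   0
  1   0   0   0   0   0   0  12  12  12  12  12  12  12  12  12  12
  2   0   0   0   0   0   0  12  12  12  12  12  12  12  12  12  12
  3   0   0   0   0   0   0  12  12  12  12  12  12  14  14  14  14
  4   0   0   0   0   0   0  12  12  12  12  12  12  14  14  14  14
  5   0   0   0   0   0  10  12  12  12  12  12  22  22  22  22  22

14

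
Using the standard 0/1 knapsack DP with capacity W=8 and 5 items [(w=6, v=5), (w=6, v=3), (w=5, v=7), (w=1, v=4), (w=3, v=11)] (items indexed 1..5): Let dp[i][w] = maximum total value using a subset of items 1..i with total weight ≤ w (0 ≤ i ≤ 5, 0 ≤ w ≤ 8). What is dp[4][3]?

4

i\w   0   1   2   3   4   5   6   7   8
  0   0   0   0   0   0   0   0   0   0
  1   0   0   0   0   0   0   5   5   5
  2   0   0   0   0   0   0   5   5   5
  3   0   0   0   0   0   7   7   7   7
  4   0   4   4   4   4   7  11  11  11
  5   0   4   4  11  15  15  15  15  18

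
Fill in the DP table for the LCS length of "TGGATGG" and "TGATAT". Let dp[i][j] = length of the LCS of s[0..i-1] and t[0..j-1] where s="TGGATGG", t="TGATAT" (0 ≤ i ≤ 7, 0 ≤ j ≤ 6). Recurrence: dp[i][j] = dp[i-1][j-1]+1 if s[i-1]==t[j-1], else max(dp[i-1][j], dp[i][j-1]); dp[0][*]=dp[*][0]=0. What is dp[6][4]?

4

   ''  T  G  A  T  A  T
''  0  0  0  0  0  0  0
 T  0  1  1  1  1  1  1
 G  0  1  2  2  2  2  2
 G  0  1  2  2  2  2  2
 A  0  1  2  3  3  3  3
 T  0  1  2  3  4  4  4
 G  0  1  2  3  4  4  4
 G  0  1  2  3  4  4  4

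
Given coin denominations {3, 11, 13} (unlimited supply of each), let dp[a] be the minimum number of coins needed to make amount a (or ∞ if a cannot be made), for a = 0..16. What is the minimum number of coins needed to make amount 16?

2

 a  0  1  2  3  4  5  6  7  8  9 10 11 12 13 14 15 16
dp  0  -  -  1  -  -  2  -  -  3  -  1  4  1  2  5  2
(- denotes ∞ / unreachable)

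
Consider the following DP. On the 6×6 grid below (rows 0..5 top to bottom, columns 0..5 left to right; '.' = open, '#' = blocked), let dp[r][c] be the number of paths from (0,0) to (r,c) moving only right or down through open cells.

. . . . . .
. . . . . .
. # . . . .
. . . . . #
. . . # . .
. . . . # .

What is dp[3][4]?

23

r\c   0   1   2   3   4   5
  0   1   1   1   1   1   1
  1   1   2   3   4   5   6
  2   1   0   3   7  12  18
  3   1   1   4  11  23   0
  4   1   2   6   0  23  23
  5   1   3   9   9   0  23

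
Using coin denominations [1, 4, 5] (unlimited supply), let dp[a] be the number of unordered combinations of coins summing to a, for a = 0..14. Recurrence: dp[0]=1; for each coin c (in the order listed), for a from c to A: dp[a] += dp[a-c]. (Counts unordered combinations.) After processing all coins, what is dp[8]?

after  coin     0     1     2     3     4     5     6     7     8     9    10    11    12    13    14
          1     1     1     1     1     1     1     1     1     1     1     1     1     1     1     1
          4     1     1     1     1     2     2     2     2     3     3     3     3     4     4     4
          5     1     1     1     1     2     3     3     3     4     5     6     6     7     8     9

4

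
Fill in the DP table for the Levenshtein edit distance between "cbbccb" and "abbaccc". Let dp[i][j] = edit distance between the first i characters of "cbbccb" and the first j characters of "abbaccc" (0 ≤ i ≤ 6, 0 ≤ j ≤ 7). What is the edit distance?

   ''  a  b  b  a  c  c  c
''  0  1  2  3  4  5  6  7
 c  1  1  2  3  4  4  5  6
 b  2  2  1  2  3  4  5  6
 b  3  3  2  1  2  3  4  5
 c  4  4  3  2  2  2  3  4
 c  5  5  4  3  3  2  2  3
 b  6  6  5  4  4  3  3  3

3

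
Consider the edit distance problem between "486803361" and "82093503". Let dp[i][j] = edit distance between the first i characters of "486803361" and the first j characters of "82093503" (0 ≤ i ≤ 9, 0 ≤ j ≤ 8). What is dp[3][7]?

7

   ''  8  2  0  9  3  5  0  3
''  0  1  2  3  4  5  6  7  8
 4  1  1  2  3  4  5  6  7  8
 8  2  1  2  3  4  5  6  7  8
 6  3  2  2  3  4  5  6  7  8
 8  4  3  3  3  4  5  6  7  8
 0  5  4  4  3  4  5  6  6  7
 3  6  5  5  4  4  4  5  6  6
 3  7  6  6  5  5  4  5  6  6
 6  8  7  7  6  6  5  5  6  7
 1  9  8  8  7  7  6  6  6  7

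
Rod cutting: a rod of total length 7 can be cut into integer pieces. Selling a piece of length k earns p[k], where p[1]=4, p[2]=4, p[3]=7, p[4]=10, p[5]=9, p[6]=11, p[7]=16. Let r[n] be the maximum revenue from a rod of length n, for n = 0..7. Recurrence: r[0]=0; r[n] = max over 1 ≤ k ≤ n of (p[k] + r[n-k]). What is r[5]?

20

   n    0    1    2    3    4    5    6    7
r[n]    0    4    8   12   16   20   24   28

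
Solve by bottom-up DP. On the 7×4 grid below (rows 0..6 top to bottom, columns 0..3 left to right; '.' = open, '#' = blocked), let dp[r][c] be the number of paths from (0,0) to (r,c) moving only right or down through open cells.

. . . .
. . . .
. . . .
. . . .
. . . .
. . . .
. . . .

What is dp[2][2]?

6

r\c   0   1   2   3
  0   1   1   1   1
  1   1   2   3   4
  2   1   3   6  10
  3   1   4  10  20
  4   1   5  15  35
  5   1   6  21  56
  6   1   7  28  84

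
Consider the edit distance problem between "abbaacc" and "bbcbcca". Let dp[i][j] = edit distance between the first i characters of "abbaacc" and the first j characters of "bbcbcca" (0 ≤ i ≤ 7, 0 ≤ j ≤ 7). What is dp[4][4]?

3

   ''  b  b  c  b  c  c  a
''  0  1  2  3  4  5  6  7
 a  1  1  2  3  4  5  6  6
 b  2  1  1  2  3  4  5  6
 b  3  2  1  2  2  3  4  5
 a  4  3  2  2  3  3  4  4
 a  5  4  3  3  3  4  4  4
 c  6  5  4  3  4  3  4  5
 c  7  6  5  4  4  4  3  4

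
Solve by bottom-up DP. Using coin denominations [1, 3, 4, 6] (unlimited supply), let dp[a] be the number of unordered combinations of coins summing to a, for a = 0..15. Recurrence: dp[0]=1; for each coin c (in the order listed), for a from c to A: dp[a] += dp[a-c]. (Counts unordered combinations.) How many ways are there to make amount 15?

24

after  coin     0     1     2     3     4     5     6     7     8     9    10    11    12    13    14    15
          1     1     1     1     1     1     1     1     1     1     1     1     1     1     1     1     1
          3     1     1     1     2     2     2     3     3     3     4     4     4     5     5     5     6
          4     1     1     1     2     3     3     4     5     6     7     8     9    11    12    13    15
          6     1     1     1     2     3     3     5     6     7     9    11    12    16    18    20    24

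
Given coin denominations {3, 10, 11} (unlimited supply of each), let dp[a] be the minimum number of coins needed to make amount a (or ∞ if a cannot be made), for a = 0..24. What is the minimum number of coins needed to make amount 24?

3

 a  0  1  2  3  4  5  6  7  8  9 10 11 12 13 14 15 16 17 18 19 20 21 22 23 24
dp  0  -  -  1  -  -  2  -  -  3  1  1  4  2  2  5  3  3  6  4  2  2  2  3  3
(- denotes ∞ / unreachable)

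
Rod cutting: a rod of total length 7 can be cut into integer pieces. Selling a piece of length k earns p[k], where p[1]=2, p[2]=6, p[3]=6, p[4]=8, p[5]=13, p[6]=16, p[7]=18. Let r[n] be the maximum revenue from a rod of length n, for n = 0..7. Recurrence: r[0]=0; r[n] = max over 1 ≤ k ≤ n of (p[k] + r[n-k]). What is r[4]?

12

   n    0    1    2    3    4    5    6    7
r[n]    0    2    6    8   12   14   18   20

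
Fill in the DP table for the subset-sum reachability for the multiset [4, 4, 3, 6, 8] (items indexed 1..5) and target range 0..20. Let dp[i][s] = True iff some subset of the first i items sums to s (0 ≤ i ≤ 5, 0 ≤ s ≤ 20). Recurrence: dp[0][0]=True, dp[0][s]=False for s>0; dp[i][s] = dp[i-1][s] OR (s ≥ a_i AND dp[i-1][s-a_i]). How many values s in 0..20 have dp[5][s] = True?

i\s   0   1   2   3   4   5   6   7   8   9  10  11  12  13  14  15  16  17  18  19  20
  0   T   F   F   F   F   F   F   F   F   F   F   F   F   F   F   F   F   F   F   F   F
  1   T   F   F   F   T   F   F   F   F   F   F   F   F   F   F   F   F   F   F   F   F
  2   T   F   F   F   T   F   F   F   T   F   F   F   F   F   F   F   F   F   F   F   F
  3   T   F   F   T   T   F   F   T   T   F   F   T   F   F   F   F   F   F   F   F   F
  4   T   F   F   T   T   F   T   T   T   T   T   T   F   T   T   F   F   T   F   F   F
  5   T   F   F   T   T   F   T   T   T   T   T   T   T   T   T   T   T   T   T   T   F

17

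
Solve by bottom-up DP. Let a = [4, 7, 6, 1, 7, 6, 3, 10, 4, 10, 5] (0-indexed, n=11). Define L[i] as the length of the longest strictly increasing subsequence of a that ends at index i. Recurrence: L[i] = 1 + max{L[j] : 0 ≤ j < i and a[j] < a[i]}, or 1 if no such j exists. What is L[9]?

4

   i    0    1    2    3    4    5    6    7    8    9   10
a[i]    4    7    6    1    7    6    3   10    4   10    5
L[i]    1    2    2    1    3    2    2    4    3    4    4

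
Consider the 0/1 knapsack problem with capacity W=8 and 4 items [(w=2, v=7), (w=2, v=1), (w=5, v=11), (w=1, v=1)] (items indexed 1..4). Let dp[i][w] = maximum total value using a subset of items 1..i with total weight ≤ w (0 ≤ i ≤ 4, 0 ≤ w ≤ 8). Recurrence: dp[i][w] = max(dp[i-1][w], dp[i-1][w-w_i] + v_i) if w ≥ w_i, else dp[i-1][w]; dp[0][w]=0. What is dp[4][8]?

i\w   0   1   2   3   4   5   6   7   8
  0   0   0   0   0   0   0   0   0   0
  1   0   0   7   7   7   7   7   7   7
  2   0   0   7   7   8   8   8   8   8
  3   0   0   7   7   8  11  11  18  18
  4   0   1   7   8   8  11  12  18  19

19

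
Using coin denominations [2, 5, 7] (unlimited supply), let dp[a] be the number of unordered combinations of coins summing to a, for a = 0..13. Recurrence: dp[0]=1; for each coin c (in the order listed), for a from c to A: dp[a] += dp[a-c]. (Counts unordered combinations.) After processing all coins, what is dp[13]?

2

after  coin     0     1     2     3     4     5     6     7     8     9    10    11    12    13
          2     1     0     1     0     1     0     1     0     1     0     1     0     1     0
          5     1     0     1     0     1     1     1     1     1     1     2     1     2     1
          7     1     0     1     0     1     1     1     2     1     2     2     2     3     2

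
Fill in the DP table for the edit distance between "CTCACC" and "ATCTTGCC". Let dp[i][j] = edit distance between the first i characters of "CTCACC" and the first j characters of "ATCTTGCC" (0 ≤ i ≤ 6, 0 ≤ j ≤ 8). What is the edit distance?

   ''  A  T  C  T  T  G  C  C
''  0  1  2  3  4  5  6  7  8
 C  1  1  2  2  3  4  5  6  7
 T  2  2  1  2  2  3  4  5  6
 C  3  3  2  1  2  3  4  4  5
 A  4  3  3  2  2  3  4  5  5
 C  5  4  4  3  3  3  4  4  5
 C  6  5  5  4  4  4  4  4  4

4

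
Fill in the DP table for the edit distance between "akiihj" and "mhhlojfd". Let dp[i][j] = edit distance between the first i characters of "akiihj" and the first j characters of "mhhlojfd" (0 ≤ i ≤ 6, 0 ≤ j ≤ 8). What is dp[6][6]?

5

   ''  m  h  h  l  o  j  f  d
''  0  1  2  3  4  5  6  7  8
 a  1  1  2  3  4  5  6  7  8
 k  2  2  2  3  4  5  6  7  8
 i  3  3  3  3  4  5  6  7  8
 i  4  4  4  4  4  5  6  7  8
 h  5  5  4  4  5  5  6  7  8
 j  6  6  5  5  5  6  5  6  7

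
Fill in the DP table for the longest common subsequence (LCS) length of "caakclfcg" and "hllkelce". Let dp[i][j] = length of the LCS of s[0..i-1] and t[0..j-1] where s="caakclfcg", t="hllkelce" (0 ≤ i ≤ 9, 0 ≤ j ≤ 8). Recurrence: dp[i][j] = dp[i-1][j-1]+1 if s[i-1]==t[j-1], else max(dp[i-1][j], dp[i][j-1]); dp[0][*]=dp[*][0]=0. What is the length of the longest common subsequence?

3

   ''  h  l  l  k  e  l  c  e
''  0  0  0  0  0  0  0  0  0
 c  0  0  0  0  0  0  0  1  1
 a  0  0  0  0  0  0  0  1  1
 a  0  0  0  0  0  0  0  1  1
 k  0  0  0  0  1  1  1  1  1
 c  0  0  0  0  1  1  1  2  2
 l  0  0  1  1  1  1  2  2  2
 f  0  0  1  1  1  1  2  2  2
 c  0  0  1  1  1  1  2  3  3
 g  0  0  1  1  1  1  2  3  3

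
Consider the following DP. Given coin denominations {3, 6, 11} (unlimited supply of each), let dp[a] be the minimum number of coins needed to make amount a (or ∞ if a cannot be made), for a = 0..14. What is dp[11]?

1

 a  0  1  2  3  4  5  6  7  8  9 10 11 12 13 14
dp  0  -  -  1  -  -  1  -  -  2  -  1  2  -  2
(- denotes ∞ / unreachable)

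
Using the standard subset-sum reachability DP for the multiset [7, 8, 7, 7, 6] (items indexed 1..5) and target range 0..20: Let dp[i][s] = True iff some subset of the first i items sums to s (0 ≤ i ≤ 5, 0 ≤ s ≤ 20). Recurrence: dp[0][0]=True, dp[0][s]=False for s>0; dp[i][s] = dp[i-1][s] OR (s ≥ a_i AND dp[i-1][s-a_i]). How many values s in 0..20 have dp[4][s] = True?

i\s   0   1   2   3   4   5   6   7   8   9  10  11  12  13  14  15  16  17  18  19  20
  0   T   F   F   F   F   F   F   F   F   F   F   F   F   F   F   F   F   F   F   F   F
  1   T   F   F   F   F   F   F   T   F   F   F   F   F   F   F   F   F   F   F   F   F
  2   T   F   F   F   F   F   F   T   T   F   F   F   F   F   F   T   F   F   F   F   F
  3   T   F   F   F   F   F   F   T   T   F   F   F   F   F   T   T   F   F   F   F   F
  4   T   F   F   F   F   F   F   T   T   F   F   F   F   F   T   T   F   F   F   F   F
  5   T   F   F   F   F   F   T   T   T   F   F   F   F   T   T   T   F   F   F   F   T

5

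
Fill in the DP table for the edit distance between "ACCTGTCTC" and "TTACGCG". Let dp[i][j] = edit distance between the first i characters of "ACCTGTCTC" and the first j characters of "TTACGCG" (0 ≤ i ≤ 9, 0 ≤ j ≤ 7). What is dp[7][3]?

5

   ''  T  T  A  C  G  C  G
''  0  1  2  3  4  5  6  7
 A  1  1  2  2  3  4  5  6
 C  2  2  2  3  2  3  4  5
 C  3  3  3  3  3  3  3  4
 T  4  3  3  4  4  4  4  4
 G  5  4  4  4  5  4  5  4
 T  6  5  4  5  5  5  5  5
 C  7  6  5  5  5  6  5  6
 T  8  7  6  6  6  6  6  6
 C  9  8  7  7  6  7  6  7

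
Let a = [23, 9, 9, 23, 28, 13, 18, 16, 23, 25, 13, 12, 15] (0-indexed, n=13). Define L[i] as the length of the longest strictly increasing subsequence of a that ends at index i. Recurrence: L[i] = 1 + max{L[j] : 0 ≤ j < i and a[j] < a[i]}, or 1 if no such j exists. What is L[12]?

   i    0    1    2    3    4    5    6    7    8    9   10   11   12
a[i]   23    9    9   23   28   13   18   16   23   25   13   12   15
L[i]    1    1    1    2    3    2    3    3    4    5    2    2    3

3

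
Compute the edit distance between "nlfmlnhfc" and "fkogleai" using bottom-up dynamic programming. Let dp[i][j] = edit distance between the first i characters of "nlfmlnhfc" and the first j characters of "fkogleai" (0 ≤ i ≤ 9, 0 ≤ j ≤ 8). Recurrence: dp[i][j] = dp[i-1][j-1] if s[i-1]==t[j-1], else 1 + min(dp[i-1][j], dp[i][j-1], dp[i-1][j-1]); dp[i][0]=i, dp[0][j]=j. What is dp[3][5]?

5

   ''  f  k  o  g  l  e  a  i
''  0  1  2  3  4  5  6  7  8
 n  1  1  2  3  4  5  6  7  8
 l  2  2  2  3  4  4  5  6  7
 f  3  2  3  3  4  5  5  6  7
 m  4  3  3  4  4  5  6  6  7
 l  5  4  4  4  5  4  5  6  7
 n  6  5  5  5  5  5  5  6  7
 h  7  6  6  6  6  6  6  6  7
 f  8  7  7  7  7  7  7  7  7
 c  9  8  8  8  8  8  8  8  8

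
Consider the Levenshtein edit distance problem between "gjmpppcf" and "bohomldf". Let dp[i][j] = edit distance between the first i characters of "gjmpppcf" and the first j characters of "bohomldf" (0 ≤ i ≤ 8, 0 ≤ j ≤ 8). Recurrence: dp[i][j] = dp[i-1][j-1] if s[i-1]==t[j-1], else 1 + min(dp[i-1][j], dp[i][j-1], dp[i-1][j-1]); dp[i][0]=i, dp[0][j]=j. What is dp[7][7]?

7

   ''  b  o  h  o  m  l  d  f
''  0  1  2  3  4  5  6  7  8
 g  1  1  2  3  4  5  6  7  8
 j  2  2  2  3  4  5  6  7  8
 m  3  3  3  3  4  4  5  6  7
 p  4  4  4  4  4  5  5  6  7
 p  5  5  5  5  5  5  6  6  7
 p  6  6  6  6  6  6  6  7  7
 c  7  7  7  7  7  7  7  7  8
 f  8  8  8  8  8  8  8  8  7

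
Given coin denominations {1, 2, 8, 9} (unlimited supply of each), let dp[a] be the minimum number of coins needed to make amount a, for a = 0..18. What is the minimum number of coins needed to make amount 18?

2

 a  0  1  2  3  4  5  6  7  8  9 10 11 12 13 14 15 16 17 18
dp  0  1  1  2  2  3  3  4  1  1  2  2  3  3  4  4  2  2  2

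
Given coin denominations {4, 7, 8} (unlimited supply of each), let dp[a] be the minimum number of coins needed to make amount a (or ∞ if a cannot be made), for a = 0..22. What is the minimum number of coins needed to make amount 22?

 a  0  1  2  3  4  5  6  7  8  9 10 11 12 13 14 15 16 17 18 19 20 21 22
dp  0  -  -  -  1  -  -  1  1  -  -  2  2  -  2  2  2  -  3  3  3  3  3
(- denotes ∞ / unreachable)

3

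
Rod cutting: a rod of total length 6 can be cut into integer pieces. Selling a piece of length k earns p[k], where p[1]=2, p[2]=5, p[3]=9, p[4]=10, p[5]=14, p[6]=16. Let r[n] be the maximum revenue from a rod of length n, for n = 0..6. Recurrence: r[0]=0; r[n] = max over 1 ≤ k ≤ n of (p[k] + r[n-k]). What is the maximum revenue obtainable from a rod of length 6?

18

   n    0    1    2    3    4    5    6
r[n]    0    2    5    9   11   14   18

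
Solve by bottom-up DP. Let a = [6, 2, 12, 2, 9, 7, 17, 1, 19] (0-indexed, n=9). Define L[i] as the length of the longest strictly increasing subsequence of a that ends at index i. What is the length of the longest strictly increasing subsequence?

   i    0    1    2    3    4    5    6    7    8
a[i]    6    2   12    2    9    7   17    1   19
L[i]    1    1    2    1    2    2    3    1    4

4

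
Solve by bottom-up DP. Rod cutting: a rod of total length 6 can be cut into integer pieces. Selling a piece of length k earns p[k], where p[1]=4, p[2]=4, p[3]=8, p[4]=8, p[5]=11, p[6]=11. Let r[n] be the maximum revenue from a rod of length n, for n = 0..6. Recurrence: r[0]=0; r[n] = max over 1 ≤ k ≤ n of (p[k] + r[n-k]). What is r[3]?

12

   n    0    1    2    3    4    5    6
r[n]    0    4    8   12   16   20   24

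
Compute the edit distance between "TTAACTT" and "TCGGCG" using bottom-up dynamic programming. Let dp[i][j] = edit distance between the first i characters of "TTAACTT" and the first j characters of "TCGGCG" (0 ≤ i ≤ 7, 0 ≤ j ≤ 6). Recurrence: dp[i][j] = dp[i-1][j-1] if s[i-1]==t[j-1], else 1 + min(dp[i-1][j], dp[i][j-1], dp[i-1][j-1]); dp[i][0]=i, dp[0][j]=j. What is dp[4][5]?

   ''  T  C  G  G  C  G
''  0  1  2  3  4  5  6
 T  1  0  1  2  3  4  5
 T  2  1  1  2  3  4  5
 A  3  2  2  2  3  4  5
 A  4  3  3  3  3  4  5
 C  5  4  3  4  4  3  4
 T  6  5  4  4  5  4  4
 T  7  6  5  5  5  5  5

4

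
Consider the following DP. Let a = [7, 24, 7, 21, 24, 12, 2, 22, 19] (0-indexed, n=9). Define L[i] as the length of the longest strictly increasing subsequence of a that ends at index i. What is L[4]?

   i    0    1    2    3    4    5    6    7    8
a[i]    7   24    7   21   24   12    2   22   19
L[i]    1    2    1    2    3    2    1    3    3

3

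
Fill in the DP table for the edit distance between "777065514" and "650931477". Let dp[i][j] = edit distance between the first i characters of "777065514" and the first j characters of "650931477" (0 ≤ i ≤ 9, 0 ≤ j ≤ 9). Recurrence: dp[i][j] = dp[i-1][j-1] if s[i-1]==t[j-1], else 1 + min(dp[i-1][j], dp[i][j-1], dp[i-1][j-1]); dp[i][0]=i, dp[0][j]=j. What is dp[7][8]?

   ''  6  5  0  9  3  1  4  7  7
''  0  1  2  3  4  5  6  7  8  9
 7  1  1  2  3  4  5  6  7  7  8
 7  2  2  2  3  4  5  6  7  7  7
 7  3  3  3  3  4  5  6  7  7  7
 0  4  4  4  3  4  5  6  7  8  8
 6  5  4  5  4  4  5  6  7  8  9
 5  6  5  4  5  5  5  6  7  8  9
 5  7  6  5  5  6  6  6  7  8  9
 1  8  7  6  6  6  7  6  7  8  9
 4  9  8  7  7  7  7  7  6  7  8

8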